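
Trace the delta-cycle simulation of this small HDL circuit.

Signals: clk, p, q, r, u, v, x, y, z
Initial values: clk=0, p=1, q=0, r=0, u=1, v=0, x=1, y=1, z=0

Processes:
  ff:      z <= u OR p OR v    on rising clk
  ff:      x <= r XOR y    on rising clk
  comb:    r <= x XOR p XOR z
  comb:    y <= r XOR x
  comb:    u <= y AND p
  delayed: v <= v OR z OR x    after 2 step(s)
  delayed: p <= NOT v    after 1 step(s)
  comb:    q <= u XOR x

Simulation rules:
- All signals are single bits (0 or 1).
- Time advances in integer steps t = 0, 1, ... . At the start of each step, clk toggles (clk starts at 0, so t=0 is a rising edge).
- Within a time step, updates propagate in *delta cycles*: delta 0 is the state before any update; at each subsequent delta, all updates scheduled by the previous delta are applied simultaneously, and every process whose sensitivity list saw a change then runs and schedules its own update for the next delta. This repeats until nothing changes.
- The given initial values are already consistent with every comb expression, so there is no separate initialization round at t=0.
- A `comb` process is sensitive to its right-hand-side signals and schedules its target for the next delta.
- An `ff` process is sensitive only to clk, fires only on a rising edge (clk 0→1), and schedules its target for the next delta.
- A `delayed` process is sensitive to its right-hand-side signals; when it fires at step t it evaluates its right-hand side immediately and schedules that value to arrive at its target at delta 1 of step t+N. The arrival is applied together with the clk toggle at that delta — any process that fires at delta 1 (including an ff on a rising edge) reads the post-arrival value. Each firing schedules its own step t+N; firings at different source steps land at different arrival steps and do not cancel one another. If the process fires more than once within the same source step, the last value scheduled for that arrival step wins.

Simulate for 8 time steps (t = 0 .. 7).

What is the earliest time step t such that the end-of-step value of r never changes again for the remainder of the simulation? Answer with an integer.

3

t=0 Δ0: clk=0 x=1 r=0 p=1 u=1 z=0 q=0 y=1 v=0
  Δ1: clk:0→1
  Δ2: z:0→1
  Δ3: r:0→1
  Δ4: y:1→0
  Δ5: u:1→0
  Δ6: q:0→1
  (6Δ to stable)
t=1 Δ0: clk=1 x=1 r=1 p=1 u=0 z=1 q=1 y=0 v=0
  Δ1: clk:1→0
  (1Δ to stable)
t=2 Δ0: clk=0 x=1 r=1 p=1 u=0 z=1 q=1 y=0 v=0
  Δ1: clk:0→1, v:0→1
  (1Δ to stable)
t=3 Δ0: clk=1 x=1 r=1 p=1 u=0 z=1 q=1 y=0 v=1
  Δ1: clk:1→0, p:1→0
  Δ2: r:1→0
  Δ3: y:0→1
  (3Δ to stable)
t=4 Δ0: clk=0 x=1 r=0 p=0 u=0 z=1 q=1 y=1 v=1
  Δ1: clk:0→1
  (1Δ to stable)
t=5 Δ0: clk=1 x=1 r=0 p=0 u=0 z=1 q=1 y=1 v=1
  Δ1: clk:1→0
  (1Δ to stable)
t=6 Δ0: clk=0 x=1 r=0 p=0 u=0 z=1 q=1 y=1 v=1
  Δ1: clk:0→1
  (1Δ to stable)
t=7 Δ0: clk=1 x=1 r=0 p=0 u=0 z=1 q=1 y=1 v=1
  Δ1: clk:1→0
  (1Δ to stable)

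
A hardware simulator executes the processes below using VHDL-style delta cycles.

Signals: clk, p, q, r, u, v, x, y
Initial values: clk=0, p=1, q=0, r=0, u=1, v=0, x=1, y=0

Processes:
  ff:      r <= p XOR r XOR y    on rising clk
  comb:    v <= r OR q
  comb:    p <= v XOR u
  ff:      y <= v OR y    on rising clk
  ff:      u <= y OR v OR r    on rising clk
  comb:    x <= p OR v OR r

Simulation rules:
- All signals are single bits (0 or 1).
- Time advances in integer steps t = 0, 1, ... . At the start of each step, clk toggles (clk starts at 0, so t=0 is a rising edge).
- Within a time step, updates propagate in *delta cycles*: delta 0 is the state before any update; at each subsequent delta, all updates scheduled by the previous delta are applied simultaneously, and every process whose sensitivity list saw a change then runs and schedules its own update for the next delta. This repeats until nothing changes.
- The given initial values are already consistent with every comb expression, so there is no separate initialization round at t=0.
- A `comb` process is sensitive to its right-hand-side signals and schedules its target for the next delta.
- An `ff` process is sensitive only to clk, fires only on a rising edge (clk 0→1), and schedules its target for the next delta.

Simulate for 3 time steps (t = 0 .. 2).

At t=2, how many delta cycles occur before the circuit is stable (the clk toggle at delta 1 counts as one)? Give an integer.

5

t0.Δ0 clk=0 r=0 p=1 v=0 y=0 q=0 x=1 u=1
t0.Δ1 clk=1 r=0 p=1 v=0 y=0 q=0 x=1 u=1
t0.Δ2 clk=1 r=1 p=1 v=0 y=0 q=0 x=1 u=0
t0.Δ3 clk=1 r=1 p=0 v=1 y=0 q=0 x=1 u=0
t0.Δ4 clk=1 r=1 p=1 v=1 y=0 q=0 x=1 u=0
t1.Δ0 clk=1 r=1 p=1 v=1 y=0 q=0 x=1 u=0
t1.Δ1 clk=0 r=1 p=1 v=1 y=0 q=0 x=1 u=0
t2.Δ0 clk=0 r=1 p=1 v=1 y=0 q=0 x=1 u=0
t2.Δ1 clk=1 r=1 p=1 v=1 y=0 q=0 x=1 u=0
t2.Δ2 clk=1 r=0 p=1 v=1 y=1 q=0 x=1 u=1
t2.Δ3 clk=1 r=0 p=0 v=0 y=1 q=0 x=1 u=1
t2.Δ4 clk=1 r=0 p=1 v=0 y=1 q=0 x=0 u=1
t2.Δ5 clk=1 r=0 p=1 v=0 y=1 q=0 x=1 u=1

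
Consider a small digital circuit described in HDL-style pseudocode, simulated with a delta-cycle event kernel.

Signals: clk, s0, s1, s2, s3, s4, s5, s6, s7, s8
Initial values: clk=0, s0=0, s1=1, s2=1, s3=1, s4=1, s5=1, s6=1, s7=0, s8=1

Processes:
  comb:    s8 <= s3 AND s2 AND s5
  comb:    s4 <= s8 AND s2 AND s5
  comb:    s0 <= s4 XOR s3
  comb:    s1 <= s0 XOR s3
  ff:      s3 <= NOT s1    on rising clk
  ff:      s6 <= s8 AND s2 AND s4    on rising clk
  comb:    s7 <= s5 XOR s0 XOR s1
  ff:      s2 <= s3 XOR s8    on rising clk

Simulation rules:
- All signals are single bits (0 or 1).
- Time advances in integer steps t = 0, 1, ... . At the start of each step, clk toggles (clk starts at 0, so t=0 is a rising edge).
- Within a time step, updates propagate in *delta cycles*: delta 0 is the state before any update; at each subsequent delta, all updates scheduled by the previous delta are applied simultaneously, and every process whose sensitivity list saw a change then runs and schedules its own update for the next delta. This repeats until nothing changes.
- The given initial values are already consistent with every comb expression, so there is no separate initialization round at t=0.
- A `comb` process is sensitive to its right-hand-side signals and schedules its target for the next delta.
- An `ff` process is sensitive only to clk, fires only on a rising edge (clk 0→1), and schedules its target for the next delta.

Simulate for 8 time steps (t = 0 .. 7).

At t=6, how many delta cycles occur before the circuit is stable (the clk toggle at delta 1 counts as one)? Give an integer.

t=0 Δ0: s4=1 s1=1 clk=0 s0=0 s2=1 s6=1 s3=1 s8=1 s5=1 s7=0
  Δ1: clk:0→1
  Δ2: s2:1→0, s3:1→0
  Δ3: s4:1→0, s1:1→0, s0:0→1, s8:1→0
  Δ4: s1:0→1, s0:1→0
  Δ5: s1:1→0
  Δ6: s7:0→1
  (6Δ to stable)
t=1 Δ0: s4=0 s1=0 clk=1 s0=0 s2=0 s6=1 s3=0 s8=0 s5=1 s7=1
  Δ1: clk:1→0
  (1Δ to stable)
t=2 Δ0: s4=0 s1=0 clk=0 s0=0 s2=0 s6=1 s3=0 s8=0 s5=1 s7=1
  Δ1: clk:0→1
  Δ2: s6:1→0, s3:0→1
  Δ3: s1:0→1, s0:0→1
  Δ4: s1:1→0
  Δ5: s7:1→0
  (5Δ to stable)
t=3 Δ0: s4=0 s1=0 clk=1 s0=1 s2=0 s6=0 s3=1 s8=0 s5=1 s7=0
  Δ1: clk:1→0
  (1Δ to stable)
t=4 Δ0: s4=0 s1=0 clk=0 s0=1 s2=0 s6=0 s3=1 s8=0 s5=1 s7=0
  Δ1: clk:0→1
  Δ2: s2:0→1
  Δ3: s8:0→1
  Δ4: s4:0→1
  Δ5: s0:1→0
  Δ6: s1:0→1, s7:0→1
  Δ7: s7:1→0
  (7Δ to stable)
t=5 Δ0: s4=1 s1=1 clk=1 s0=0 s2=1 s6=0 s3=1 s8=1 s5=1 s7=0
  Δ1: clk:1→0
  (1Δ to stable)
t=6 Δ0: s4=1 s1=1 clk=0 s0=0 s2=1 s6=0 s3=1 s8=1 s5=1 s7=0
  Δ1: clk:0→1
  Δ2: s2:1→0, s6:0→1, s3:1→0
  Δ3: s4:1→0, s1:1→0, s0:0→1, s8:1→0
  Δ4: s1:0→1, s0:1→0
  Δ5: s1:1→0
  Δ6: s7:0→1
  (6Δ to stable)
t=7 Δ0: s4=0 s1=0 clk=1 s0=0 s2=0 s6=1 s3=0 s8=0 s5=1 s7=1
  Δ1: clk:1→0
  (1Δ to stable)

6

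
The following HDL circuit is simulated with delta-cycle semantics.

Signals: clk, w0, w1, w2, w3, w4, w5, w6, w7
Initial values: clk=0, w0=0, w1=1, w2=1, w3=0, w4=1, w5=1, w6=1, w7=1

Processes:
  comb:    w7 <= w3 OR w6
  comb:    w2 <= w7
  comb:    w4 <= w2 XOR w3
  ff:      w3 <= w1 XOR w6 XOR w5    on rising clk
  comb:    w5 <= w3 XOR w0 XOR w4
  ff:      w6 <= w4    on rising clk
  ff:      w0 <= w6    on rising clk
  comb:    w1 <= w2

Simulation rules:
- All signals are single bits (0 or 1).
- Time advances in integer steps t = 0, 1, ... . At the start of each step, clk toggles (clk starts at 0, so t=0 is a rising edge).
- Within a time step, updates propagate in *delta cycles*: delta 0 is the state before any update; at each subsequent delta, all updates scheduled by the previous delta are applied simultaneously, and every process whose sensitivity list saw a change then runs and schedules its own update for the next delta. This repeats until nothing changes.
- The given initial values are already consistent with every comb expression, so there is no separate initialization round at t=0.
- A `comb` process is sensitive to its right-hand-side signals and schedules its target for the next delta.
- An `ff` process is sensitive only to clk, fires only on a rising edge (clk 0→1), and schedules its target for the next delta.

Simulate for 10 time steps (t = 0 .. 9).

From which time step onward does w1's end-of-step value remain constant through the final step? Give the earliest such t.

t0.Δ0 clk=0 w1=1 w7=1 w3=0 w4=1 w2=1 w0=0 w5=1 w6=1
t0.Δ1 clk=1 w1=1 w7=1 w3=0 w4=1 w2=1 w0=0 w5=1 w6=1
t0.Δ2 clk=1 w1=1 w7=1 w3=1 w4=1 w2=1 w0=1 w5=1 w6=1
t0.Δ3 clk=1 w1=1 w7=1 w3=1 w4=0 w2=1 w0=1 w5=1 w6=1
t0.Δ4 clk=1 w1=1 w7=1 w3=1 w4=0 w2=1 w0=1 w5=0 w6=1
t1.Δ0 clk=1 w1=1 w7=1 w3=1 w4=0 w2=1 w0=1 w5=0 w6=1
t1.Δ1 clk=0 w1=1 w7=1 w3=1 w4=0 w2=1 w0=1 w5=0 w6=1
t2.Δ0 clk=0 w1=1 w7=1 w3=1 w4=0 w2=1 w0=1 w5=0 w6=1
t2.Δ1 clk=1 w1=1 w7=1 w3=1 w4=0 w2=1 w0=1 w5=0 w6=1
t2.Δ2 clk=1 w1=1 w7=1 w3=0 w4=0 w2=1 w0=1 w5=0 w6=0
t2.Δ3 clk=1 w1=1 w7=0 w3=0 w4=1 w2=1 w0=1 w5=1 w6=0
t2.Δ4 clk=1 w1=1 w7=0 w3=0 w4=1 w2=0 w0=1 w5=0 w6=0
t2.Δ5 clk=1 w1=0 w7=0 w3=0 w4=0 w2=0 w0=1 w5=0 w6=0
t2.Δ6 clk=1 w1=0 w7=0 w3=0 w4=0 w2=0 w0=1 w5=1 w6=0
t3.Δ0 clk=1 w1=0 w7=0 w3=0 w4=0 w2=0 w0=1 w5=1 w6=0
t3.Δ1 clk=0 w1=0 w7=0 w3=0 w4=0 w2=0 w0=1 w5=1 w6=0
t4.Δ0 clk=0 w1=0 w7=0 w3=0 w4=0 w2=0 w0=1 w5=1 w6=0
t4.Δ1 clk=1 w1=0 w7=0 w3=0 w4=0 w2=0 w0=1 w5=1 w6=0
t4.Δ2 clk=1 w1=0 w7=0 w3=1 w4=0 w2=0 w0=0 w5=1 w6=0
t4.Δ3 clk=1 w1=0 w7=1 w3=1 w4=1 w2=0 w0=0 w5=1 w6=0
t4.Δ4 clk=1 w1=0 w7=1 w3=1 w4=1 w2=1 w0=0 w5=0 w6=0
t4.Δ5 clk=1 w1=1 w7=1 w3=1 w4=0 w2=1 w0=0 w5=0 w6=0
t4.Δ6 clk=1 w1=1 w7=1 w3=1 w4=0 w2=1 w0=0 w5=1 w6=0
t5.Δ0 clk=1 w1=1 w7=1 w3=1 w4=0 w2=1 w0=0 w5=1 w6=0
t5.Δ1 clk=0 w1=1 w7=1 w3=1 w4=0 w2=1 w0=0 w5=1 w6=0
t6.Δ0 clk=0 w1=1 w7=1 w3=1 w4=0 w2=1 w0=0 w5=1 w6=0
t6.Δ1 clk=1 w1=1 w7=1 w3=1 w4=0 w2=1 w0=0 w5=1 w6=0
t6.Δ2 clk=1 w1=1 w7=1 w3=0 w4=0 w2=1 w0=0 w5=1 w6=0
t6.Δ3 clk=1 w1=1 w7=0 w3=0 w4=1 w2=1 w0=0 w5=0 w6=0
t6.Δ4 clk=1 w1=1 w7=0 w3=0 w4=1 w2=0 w0=0 w5=1 w6=0
t6.Δ5 clk=1 w1=0 w7=0 w3=0 w4=0 w2=0 w0=0 w5=1 w6=0
t6.Δ6 clk=1 w1=0 w7=0 w3=0 w4=0 w2=0 w0=0 w5=0 w6=0
t7.Δ0 clk=1 w1=0 w7=0 w3=0 w4=0 w2=0 w0=0 w5=0 w6=0
t7.Δ1 clk=0 w1=0 w7=0 w3=0 w4=0 w2=0 w0=0 w5=0 w6=0
t8.Δ0 clk=0 w1=0 w7=0 w3=0 w4=0 w2=0 w0=0 w5=0 w6=0
t8.Δ1 clk=1 w1=0 w7=0 w3=0 w4=0 w2=0 w0=0 w5=0 w6=0
t9.Δ0 clk=1 w1=0 w7=0 w3=0 w4=0 w2=0 w0=0 w5=0 w6=0
t9.Δ1 clk=0 w1=0 w7=0 w3=0 w4=0 w2=0 w0=0 w5=0 w6=0

6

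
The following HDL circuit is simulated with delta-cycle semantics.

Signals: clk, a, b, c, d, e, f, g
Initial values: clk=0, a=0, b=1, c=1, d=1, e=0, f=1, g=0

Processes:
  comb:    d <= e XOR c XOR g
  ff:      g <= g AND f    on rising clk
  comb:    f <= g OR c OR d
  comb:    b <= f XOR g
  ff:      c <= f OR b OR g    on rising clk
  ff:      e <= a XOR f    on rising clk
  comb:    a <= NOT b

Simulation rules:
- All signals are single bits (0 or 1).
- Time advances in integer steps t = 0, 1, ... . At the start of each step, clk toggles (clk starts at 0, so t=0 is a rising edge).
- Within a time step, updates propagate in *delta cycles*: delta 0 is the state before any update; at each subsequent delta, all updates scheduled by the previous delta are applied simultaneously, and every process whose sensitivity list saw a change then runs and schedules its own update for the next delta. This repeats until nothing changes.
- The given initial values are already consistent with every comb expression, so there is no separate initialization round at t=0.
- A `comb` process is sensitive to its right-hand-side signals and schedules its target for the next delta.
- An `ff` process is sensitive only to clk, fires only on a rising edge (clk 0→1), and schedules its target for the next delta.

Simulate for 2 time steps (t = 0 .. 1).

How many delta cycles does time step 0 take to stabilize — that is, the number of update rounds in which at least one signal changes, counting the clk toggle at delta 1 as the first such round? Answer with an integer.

t=0 Δ0: g=0 f=1 e=0 c=1 clk=0 a=0 d=1 b=1
  Δ1: clk:0→1
  Δ2: e:0→1
  Δ3: d:1→0
  (3Δ to stable)
t=1 Δ0: g=0 f=1 e=1 c=1 clk=1 a=0 d=0 b=1
  Δ1: clk:1→0
  (1Δ to stable)

3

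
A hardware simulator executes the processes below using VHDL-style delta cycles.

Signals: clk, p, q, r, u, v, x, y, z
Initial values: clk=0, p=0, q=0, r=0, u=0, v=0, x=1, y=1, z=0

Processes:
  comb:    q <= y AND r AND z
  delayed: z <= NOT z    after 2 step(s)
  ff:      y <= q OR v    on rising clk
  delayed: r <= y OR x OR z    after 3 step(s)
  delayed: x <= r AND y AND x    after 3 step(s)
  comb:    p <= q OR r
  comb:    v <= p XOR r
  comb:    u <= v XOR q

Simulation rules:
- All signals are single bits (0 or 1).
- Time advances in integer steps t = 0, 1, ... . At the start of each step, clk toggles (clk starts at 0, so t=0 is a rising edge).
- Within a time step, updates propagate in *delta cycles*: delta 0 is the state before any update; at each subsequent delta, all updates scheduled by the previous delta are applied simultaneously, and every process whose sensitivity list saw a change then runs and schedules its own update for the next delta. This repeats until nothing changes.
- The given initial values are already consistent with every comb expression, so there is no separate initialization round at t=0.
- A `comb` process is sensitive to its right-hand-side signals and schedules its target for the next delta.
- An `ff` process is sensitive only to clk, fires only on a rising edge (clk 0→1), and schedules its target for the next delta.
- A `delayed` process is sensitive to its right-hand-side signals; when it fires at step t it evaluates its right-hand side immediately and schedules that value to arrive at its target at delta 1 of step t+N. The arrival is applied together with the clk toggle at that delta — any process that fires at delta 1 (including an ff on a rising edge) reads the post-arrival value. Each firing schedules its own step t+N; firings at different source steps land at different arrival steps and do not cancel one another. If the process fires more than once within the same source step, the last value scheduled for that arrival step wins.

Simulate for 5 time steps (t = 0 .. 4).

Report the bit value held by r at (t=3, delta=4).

1

[bits: u,r,z,q,y,clk,v,x,p]
t=0: Δ0=000010010 Δ1=000011010 Δ2=000001010 | 2Δ
t=1: Δ0=000001010 Δ1=000000010 | 1Δ
t=2: Δ0=000000010 Δ1=000001010 | 1Δ
t=3: Δ0=000001010 Δ1=010000000 Δ2=010000101 Δ3=110000001 Δ4=010000001 | 4Δ
t=4: Δ0=010000001 Δ1=010001001 | 1Δ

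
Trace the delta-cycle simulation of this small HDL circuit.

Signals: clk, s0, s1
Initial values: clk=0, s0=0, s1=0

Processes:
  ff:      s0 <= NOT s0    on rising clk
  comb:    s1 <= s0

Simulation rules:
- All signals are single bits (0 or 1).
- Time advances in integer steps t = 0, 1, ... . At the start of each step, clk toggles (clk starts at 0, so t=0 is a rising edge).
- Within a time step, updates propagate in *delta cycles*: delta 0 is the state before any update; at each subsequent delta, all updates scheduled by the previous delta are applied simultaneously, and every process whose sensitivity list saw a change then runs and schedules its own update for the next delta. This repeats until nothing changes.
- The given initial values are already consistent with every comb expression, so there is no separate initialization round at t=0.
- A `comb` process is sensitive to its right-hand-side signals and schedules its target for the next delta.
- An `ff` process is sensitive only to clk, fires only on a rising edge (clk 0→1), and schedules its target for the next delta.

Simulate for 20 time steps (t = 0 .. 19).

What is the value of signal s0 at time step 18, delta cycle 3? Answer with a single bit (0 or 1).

0

t0.Δ0 s0=0 clk=0 s1=0
t0.Δ1 s0=0 clk=1 s1=0
t0.Δ2 s0=1 clk=1 s1=0
t0.Δ3 s0=1 clk=1 s1=1
t1.Δ0 s0=1 clk=1 s1=1
t1.Δ1 s0=1 clk=0 s1=1
t2.Δ0 s0=1 clk=0 s1=1
t2.Δ1 s0=1 clk=1 s1=1
t2.Δ2 s0=0 clk=1 s1=1
t2.Δ3 s0=0 clk=1 s1=0
t3.Δ0 s0=0 clk=1 s1=0
t3.Δ1 s0=0 clk=0 s1=0
t4.Δ0 s0=0 clk=0 s1=0
t4.Δ1 s0=0 clk=1 s1=0
t4.Δ2 s0=1 clk=1 s1=0
t4.Δ3 s0=1 clk=1 s1=1
t5.Δ0 s0=1 clk=1 s1=1
t5.Δ1 s0=1 clk=0 s1=1
t6.Δ0 s0=1 clk=0 s1=1
t6.Δ1 s0=1 clk=1 s1=1
t6.Δ2 s0=0 clk=1 s1=1
t6.Δ3 s0=0 clk=1 s1=0
t7.Δ0 s0=0 clk=1 s1=0
t7.Δ1 s0=0 clk=0 s1=0
t8.Δ0 s0=0 clk=0 s1=0
t8.Δ1 s0=0 clk=1 s1=0
t8.Δ2 s0=1 clk=1 s1=0
t8.Δ3 s0=1 clk=1 s1=1
t9.Δ0 s0=1 clk=1 s1=1
t9.Δ1 s0=1 clk=0 s1=1
t10.Δ0 s0=1 clk=0 s1=1
t10.Δ1 s0=1 clk=1 s1=1
t10.Δ2 s0=0 clk=1 s1=1
t10.Δ3 s0=0 clk=1 s1=0
t11.Δ0 s0=0 clk=1 s1=0
t11.Δ1 s0=0 clk=0 s1=0
t12.Δ0 s0=0 clk=0 s1=0
t12.Δ1 s0=0 clk=1 s1=0
t12.Δ2 s0=1 clk=1 s1=0
t12.Δ3 s0=1 clk=1 s1=1
t13.Δ0 s0=1 clk=1 s1=1
t13.Δ1 s0=1 clk=0 s1=1
t14.Δ0 s0=1 clk=0 s1=1
t14.Δ1 s0=1 clk=1 s1=1
t14.Δ2 s0=0 clk=1 s1=1
t14.Δ3 s0=0 clk=1 s1=0
t15.Δ0 s0=0 clk=1 s1=0
t15.Δ1 s0=0 clk=0 s1=0
t16.Δ0 s0=0 clk=0 s1=0
t16.Δ1 s0=0 clk=1 s1=0
t16.Δ2 s0=1 clk=1 s1=0
t16.Δ3 s0=1 clk=1 s1=1
t17.Δ0 s0=1 clk=1 s1=1
t17.Δ1 s0=1 clk=0 s1=1
t18.Δ0 s0=1 clk=0 s1=1
t18.Δ1 s0=1 clk=1 s1=1
t18.Δ2 s0=0 clk=1 s1=1
t18.Δ3 s0=0 clk=1 s1=0
t19.Δ0 s0=0 clk=1 s1=0
t19.Δ1 s0=0 clk=0 s1=0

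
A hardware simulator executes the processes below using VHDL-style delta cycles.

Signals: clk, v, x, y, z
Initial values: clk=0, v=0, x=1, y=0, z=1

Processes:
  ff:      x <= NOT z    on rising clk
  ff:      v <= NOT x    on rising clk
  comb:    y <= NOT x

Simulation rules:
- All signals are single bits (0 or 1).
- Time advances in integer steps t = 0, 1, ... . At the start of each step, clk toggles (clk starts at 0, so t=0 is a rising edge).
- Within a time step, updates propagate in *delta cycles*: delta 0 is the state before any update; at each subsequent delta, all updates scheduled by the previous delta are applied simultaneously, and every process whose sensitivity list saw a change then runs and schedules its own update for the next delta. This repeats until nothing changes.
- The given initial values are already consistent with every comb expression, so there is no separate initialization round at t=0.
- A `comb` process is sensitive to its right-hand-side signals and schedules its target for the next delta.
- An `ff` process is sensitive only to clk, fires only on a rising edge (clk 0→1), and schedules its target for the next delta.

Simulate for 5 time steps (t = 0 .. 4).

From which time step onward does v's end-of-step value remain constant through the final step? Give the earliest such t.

t=0 Δ0: clk=0 z=1 x=1 v=0 y=0
  Δ1: clk:0→1
  Δ2: x:1→0
  Δ3: y:0→1
  (3Δ to stable)
t=1 Δ0: clk=1 z=1 x=0 v=0 y=1
  Δ1: clk:1→0
  (1Δ to stable)
t=2 Δ0: clk=0 z=1 x=0 v=0 y=1
  Δ1: clk:0→1
  Δ2: v:0→1
  (2Δ to stable)
t=3 Δ0: clk=1 z=1 x=0 v=1 y=1
  Δ1: clk:1→0
  (1Δ to stable)
t=4 Δ0: clk=0 z=1 x=0 v=1 y=1
  Δ1: clk:0→1
  (1Δ to stable)

2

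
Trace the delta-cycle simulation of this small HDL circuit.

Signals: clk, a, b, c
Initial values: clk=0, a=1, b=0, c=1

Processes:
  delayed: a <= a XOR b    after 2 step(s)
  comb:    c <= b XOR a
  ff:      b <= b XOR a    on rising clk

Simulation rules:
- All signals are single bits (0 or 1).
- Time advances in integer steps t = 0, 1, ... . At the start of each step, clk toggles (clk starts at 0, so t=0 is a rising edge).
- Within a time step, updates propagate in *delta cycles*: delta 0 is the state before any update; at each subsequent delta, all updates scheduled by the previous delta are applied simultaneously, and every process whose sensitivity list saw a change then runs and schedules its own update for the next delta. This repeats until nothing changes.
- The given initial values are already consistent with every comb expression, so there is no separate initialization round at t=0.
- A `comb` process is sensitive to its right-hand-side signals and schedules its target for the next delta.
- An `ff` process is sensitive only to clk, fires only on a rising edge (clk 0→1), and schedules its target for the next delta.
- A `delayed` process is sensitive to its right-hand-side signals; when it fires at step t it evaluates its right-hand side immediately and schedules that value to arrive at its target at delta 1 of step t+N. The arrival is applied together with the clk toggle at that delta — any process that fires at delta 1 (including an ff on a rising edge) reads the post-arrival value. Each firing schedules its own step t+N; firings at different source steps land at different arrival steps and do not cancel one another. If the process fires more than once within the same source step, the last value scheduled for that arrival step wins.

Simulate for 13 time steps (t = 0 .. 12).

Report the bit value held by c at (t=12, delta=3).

[bits: a,clk,b,c]
t=0: Δ0=1001 Δ1=1101 Δ2=1111 Δ3=1110 | 3Δ
t=1: Δ0=1110 Δ1=1010 | 1Δ
t=2: Δ0=1010 Δ1=0110 Δ2=0111 | 2Δ
t=3: Δ0=0111 Δ1=0011 | 1Δ
t=4: Δ0=0011 Δ1=1111 Δ2=1100 Δ3=1101 | 3Δ
t=5: Δ0=1101 Δ1=1001 | 1Δ
t=6: Δ0=1001 Δ1=1101 Δ2=1111 Δ3=1110 | 3Δ
t=7: Δ0=1110 Δ1=1010 | 1Δ
t=8: Δ0=1010 Δ1=0110 Δ2=0111 | 2Δ
t=9: Δ0=0111 Δ1=0011 | 1Δ
t=10: Δ0=0011 Δ1=1111 Δ2=1100 Δ3=1101 | 3Δ
t=11: Δ0=1101 Δ1=1001 | 1Δ
t=12: Δ0=1001 Δ1=1101 Δ2=1111 Δ3=1110 | 3Δ

0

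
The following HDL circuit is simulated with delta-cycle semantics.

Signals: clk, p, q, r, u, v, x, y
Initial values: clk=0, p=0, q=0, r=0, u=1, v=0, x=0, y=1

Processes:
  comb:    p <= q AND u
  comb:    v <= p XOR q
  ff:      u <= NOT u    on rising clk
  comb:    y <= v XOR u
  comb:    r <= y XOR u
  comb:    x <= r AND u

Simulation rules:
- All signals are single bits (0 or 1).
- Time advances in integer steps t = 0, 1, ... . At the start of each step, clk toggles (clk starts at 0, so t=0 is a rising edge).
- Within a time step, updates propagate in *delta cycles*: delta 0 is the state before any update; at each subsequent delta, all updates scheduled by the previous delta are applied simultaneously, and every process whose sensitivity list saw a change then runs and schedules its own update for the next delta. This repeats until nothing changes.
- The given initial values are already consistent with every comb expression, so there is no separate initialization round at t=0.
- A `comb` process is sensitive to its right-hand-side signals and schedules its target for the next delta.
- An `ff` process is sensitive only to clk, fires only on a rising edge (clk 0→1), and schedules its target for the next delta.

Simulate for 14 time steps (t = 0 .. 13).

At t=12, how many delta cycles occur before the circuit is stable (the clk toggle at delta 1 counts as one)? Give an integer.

t=0 Δ0: q=0 v=0 p=0 x=0 clk=0 u=1 r=0 y=1
  Δ1: clk:0→1
  Δ2: u:1→0
  Δ3: r:0→1, y:1→0
  Δ4: r:1→0
  (4Δ to stable)
t=1 Δ0: q=0 v=0 p=0 x=0 clk=1 u=0 r=0 y=0
  Δ1: clk:1→0
  (1Δ to stable)
t=2 Δ0: q=0 v=0 p=0 x=0 clk=0 u=0 r=0 y=0
  Δ1: clk:0→1
  Δ2: u:0→1
  Δ3: r:0→1, y:0→1
  Δ4: x:0→1, r:1→0
  Δ5: x:1→0
  (5Δ to stable)
t=3 Δ0: q=0 v=0 p=0 x=0 clk=1 u=1 r=0 y=1
  Δ1: clk:1→0
  (1Δ to stable)
t=4 Δ0: q=0 v=0 p=0 x=0 clk=0 u=1 r=0 y=1
  Δ1: clk:0→1
  Δ2: u:1→0
  Δ3: r:0→1, y:1→0
  Δ4: r:1→0
  (4Δ to stable)
t=5 Δ0: q=0 v=0 p=0 x=0 clk=1 u=0 r=0 y=0
  Δ1: clk:1→0
  (1Δ to stable)
t=6 Δ0: q=0 v=0 p=0 x=0 clk=0 u=0 r=0 y=0
  Δ1: clk:0→1
  Δ2: u:0→1
  Δ3: r:0→1, y:0→1
  Δ4: x:0→1, r:1→0
  Δ5: x:1→0
  (5Δ to stable)
t=7 Δ0: q=0 v=0 p=0 x=0 clk=1 u=1 r=0 y=1
  Δ1: clk:1→0
  (1Δ to stable)
t=8 Δ0: q=0 v=0 p=0 x=0 clk=0 u=1 r=0 y=1
  Δ1: clk:0→1
  Δ2: u:1→0
  Δ3: r:0→1, y:1→0
  Δ4: r:1→0
  (4Δ to stable)
t=9 Δ0: q=0 v=0 p=0 x=0 clk=1 u=0 r=0 y=0
  Δ1: clk:1→0
  (1Δ to stable)
t=10 Δ0: q=0 v=0 p=0 x=0 clk=0 u=0 r=0 y=0
  Δ1: clk:0→1
  Δ2: u:0→1
  Δ3: r:0→1, y:0→1
  Δ4: x:0→1, r:1→0
  Δ5: x:1→0
  (5Δ to stable)
t=11 Δ0: q=0 v=0 p=0 x=0 clk=1 u=1 r=0 y=1
  Δ1: clk:1→0
  (1Δ to stable)
t=12 Δ0: q=0 v=0 p=0 x=0 clk=0 u=1 r=0 y=1
  Δ1: clk:0→1
  Δ2: u:1→0
  Δ3: r:0→1, y:1→0
  Δ4: r:1→0
  (4Δ to stable)
t=13 Δ0: q=0 v=0 p=0 x=0 clk=1 u=0 r=0 y=0
  Δ1: clk:1→0
  (1Δ to stable)

4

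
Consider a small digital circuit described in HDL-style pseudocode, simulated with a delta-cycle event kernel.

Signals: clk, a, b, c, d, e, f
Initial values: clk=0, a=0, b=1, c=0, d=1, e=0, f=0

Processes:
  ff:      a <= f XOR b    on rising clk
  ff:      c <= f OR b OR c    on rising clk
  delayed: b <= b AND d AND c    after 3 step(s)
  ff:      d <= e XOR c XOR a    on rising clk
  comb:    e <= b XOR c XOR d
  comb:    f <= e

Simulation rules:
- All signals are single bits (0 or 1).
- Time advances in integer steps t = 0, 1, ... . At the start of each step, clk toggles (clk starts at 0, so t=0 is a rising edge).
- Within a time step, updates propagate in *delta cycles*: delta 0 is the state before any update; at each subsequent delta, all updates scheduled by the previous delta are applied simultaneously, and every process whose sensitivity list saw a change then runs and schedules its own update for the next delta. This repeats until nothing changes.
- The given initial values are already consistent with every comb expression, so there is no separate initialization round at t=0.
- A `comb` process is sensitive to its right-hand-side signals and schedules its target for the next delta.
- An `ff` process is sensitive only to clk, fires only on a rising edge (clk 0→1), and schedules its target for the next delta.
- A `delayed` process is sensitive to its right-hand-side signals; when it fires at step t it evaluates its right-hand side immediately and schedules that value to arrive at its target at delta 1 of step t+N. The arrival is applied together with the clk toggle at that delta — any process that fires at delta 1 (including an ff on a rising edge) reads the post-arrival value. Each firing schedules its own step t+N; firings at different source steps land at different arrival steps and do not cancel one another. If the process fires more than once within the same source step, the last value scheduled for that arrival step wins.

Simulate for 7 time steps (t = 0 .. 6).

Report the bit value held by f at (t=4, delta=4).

[bits: f,d,c,b,clk,e,a]
t=0: Δ0=0101000 Δ1=0101100 Δ2=0011101 | 2Δ
t=1: Δ0=0011101 Δ1=0011001 | 1Δ
t=2: Δ0=0011001 Δ1=0011101 | 1Δ
t=3: Δ0=0011101 Δ1=0010001 Δ2=0010011 Δ3=1010011 | 3Δ
t=4: Δ0=1010011 Δ1=1010111 Δ2=1110111 Δ3=1110101 Δ4=0110101 | 4Δ
t=5: Δ0=0110101 Δ1=0110001 | 1Δ
t=6: Δ0=0110001 Δ1=0110101 Δ2=0010100 Δ3=0010110 Δ4=1010110 | 4Δ

0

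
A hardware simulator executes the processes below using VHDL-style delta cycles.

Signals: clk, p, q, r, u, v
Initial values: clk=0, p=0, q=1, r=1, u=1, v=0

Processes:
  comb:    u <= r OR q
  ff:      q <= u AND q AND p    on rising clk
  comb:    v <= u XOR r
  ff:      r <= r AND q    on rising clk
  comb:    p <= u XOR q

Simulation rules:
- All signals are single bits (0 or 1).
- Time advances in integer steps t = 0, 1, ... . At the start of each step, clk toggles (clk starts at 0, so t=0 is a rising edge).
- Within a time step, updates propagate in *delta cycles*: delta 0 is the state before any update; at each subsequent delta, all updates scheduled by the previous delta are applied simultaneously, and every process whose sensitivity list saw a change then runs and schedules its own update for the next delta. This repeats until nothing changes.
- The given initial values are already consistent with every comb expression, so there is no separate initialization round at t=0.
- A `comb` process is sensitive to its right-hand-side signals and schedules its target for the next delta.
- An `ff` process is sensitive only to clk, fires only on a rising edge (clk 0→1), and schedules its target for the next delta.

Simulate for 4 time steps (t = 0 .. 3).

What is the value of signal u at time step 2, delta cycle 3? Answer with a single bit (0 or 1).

0

t=0 Δ0: q=1 p=0 clk=0 v=0 u=1 r=1
  Δ1: clk:0→1
  Δ2: q:1→0
  Δ3: p:0→1
  (3Δ to stable)
t=1 Δ0: q=0 p=1 clk=1 v=0 u=1 r=1
  Δ1: clk:1→0
  (1Δ to stable)
t=2 Δ0: q=0 p=1 clk=0 v=0 u=1 r=1
  Δ1: clk:0→1
  Δ2: r:1→0
  Δ3: v:0→1, u:1→0
  Δ4: p:1→0, v:1→0
  (4Δ to stable)
t=3 Δ0: q=0 p=0 clk=1 v=0 u=0 r=0
  Δ1: clk:1→0
  (1Δ to stable)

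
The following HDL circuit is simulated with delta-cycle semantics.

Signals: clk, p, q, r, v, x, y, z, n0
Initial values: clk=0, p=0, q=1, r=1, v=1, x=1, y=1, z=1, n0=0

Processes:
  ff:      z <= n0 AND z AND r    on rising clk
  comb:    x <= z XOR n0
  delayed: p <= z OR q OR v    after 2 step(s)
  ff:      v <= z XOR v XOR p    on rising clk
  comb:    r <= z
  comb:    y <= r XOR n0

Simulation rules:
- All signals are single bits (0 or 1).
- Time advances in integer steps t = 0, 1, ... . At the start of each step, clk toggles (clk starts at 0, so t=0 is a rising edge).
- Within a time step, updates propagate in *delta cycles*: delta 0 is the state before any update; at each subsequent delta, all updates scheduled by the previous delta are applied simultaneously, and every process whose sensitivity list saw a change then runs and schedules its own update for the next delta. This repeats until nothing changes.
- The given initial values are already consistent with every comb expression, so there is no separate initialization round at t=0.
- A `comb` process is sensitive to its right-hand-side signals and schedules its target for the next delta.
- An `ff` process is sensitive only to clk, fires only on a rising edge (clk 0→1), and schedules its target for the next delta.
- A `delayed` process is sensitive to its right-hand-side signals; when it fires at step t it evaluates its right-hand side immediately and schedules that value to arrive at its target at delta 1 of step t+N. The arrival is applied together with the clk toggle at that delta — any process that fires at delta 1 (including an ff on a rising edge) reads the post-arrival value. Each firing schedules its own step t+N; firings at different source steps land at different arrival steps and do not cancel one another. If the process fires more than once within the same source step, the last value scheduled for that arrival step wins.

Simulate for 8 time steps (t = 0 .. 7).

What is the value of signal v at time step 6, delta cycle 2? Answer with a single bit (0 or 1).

t=0 Δ0: r=1 p=0 clk=0 q=1 x=1 y=1 v=1 n0=0 z=1
  Δ1: clk:0→1
  Δ2: v:1→0, z:1→0
  Δ3: r:1→0, x:1→0
  Δ4: y:1→0
  (4Δ to stable)
t=1 Δ0: r=0 p=0 clk=1 q=1 x=0 y=0 v=0 n0=0 z=0
  Δ1: clk:1→0
  (1Δ to stable)
t=2 Δ0: r=0 p=0 clk=0 q=1 x=0 y=0 v=0 n0=0 z=0
  Δ1: p:0→1, clk:0→1
  Δ2: v:0→1
  (2Δ to stable)
t=3 Δ0: r=0 p=1 clk=1 q=1 x=0 y=0 v=1 n0=0 z=0
  Δ1: clk:1→0
  (1Δ to stable)
t=4 Δ0: r=0 p=1 clk=0 q=1 x=0 y=0 v=1 n0=0 z=0
  Δ1: clk:0→1
  Δ2: v:1→0
  (2Δ to stable)
t=5 Δ0: r=0 p=1 clk=1 q=1 x=0 y=0 v=0 n0=0 z=0
  Δ1: clk:1→0
  (1Δ to stable)
t=6 Δ0: r=0 p=1 clk=0 q=1 x=0 y=0 v=0 n0=0 z=0
  Δ1: clk:0→1
  Δ2: v:0→1
  (2Δ to stable)
t=7 Δ0: r=0 p=1 clk=1 q=1 x=0 y=0 v=1 n0=0 z=0
  Δ1: clk:1→0
  (1Δ to stable)

1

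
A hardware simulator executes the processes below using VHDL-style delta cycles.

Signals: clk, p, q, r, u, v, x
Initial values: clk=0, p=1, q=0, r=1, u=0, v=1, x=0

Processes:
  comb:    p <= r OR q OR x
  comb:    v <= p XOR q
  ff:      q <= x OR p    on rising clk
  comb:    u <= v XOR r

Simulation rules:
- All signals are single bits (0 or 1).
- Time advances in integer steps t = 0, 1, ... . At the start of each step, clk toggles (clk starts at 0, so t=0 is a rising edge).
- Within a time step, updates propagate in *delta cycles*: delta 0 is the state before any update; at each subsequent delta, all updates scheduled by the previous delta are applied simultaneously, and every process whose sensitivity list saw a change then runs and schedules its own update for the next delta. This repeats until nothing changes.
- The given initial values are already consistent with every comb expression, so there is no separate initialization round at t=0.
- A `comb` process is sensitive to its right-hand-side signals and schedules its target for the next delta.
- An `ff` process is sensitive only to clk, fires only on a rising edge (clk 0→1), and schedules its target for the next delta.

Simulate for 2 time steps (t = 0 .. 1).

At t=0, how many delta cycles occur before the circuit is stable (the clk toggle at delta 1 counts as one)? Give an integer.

[bits: u,q,x,v,r,p,clk]
t=0: Δ0=0001110 Δ1=0001111 Δ2=0101111 Δ3=0100111 Δ4=1100111 | 4Δ
t=1: Δ0=1100111 Δ1=1100110 | 1Δ

4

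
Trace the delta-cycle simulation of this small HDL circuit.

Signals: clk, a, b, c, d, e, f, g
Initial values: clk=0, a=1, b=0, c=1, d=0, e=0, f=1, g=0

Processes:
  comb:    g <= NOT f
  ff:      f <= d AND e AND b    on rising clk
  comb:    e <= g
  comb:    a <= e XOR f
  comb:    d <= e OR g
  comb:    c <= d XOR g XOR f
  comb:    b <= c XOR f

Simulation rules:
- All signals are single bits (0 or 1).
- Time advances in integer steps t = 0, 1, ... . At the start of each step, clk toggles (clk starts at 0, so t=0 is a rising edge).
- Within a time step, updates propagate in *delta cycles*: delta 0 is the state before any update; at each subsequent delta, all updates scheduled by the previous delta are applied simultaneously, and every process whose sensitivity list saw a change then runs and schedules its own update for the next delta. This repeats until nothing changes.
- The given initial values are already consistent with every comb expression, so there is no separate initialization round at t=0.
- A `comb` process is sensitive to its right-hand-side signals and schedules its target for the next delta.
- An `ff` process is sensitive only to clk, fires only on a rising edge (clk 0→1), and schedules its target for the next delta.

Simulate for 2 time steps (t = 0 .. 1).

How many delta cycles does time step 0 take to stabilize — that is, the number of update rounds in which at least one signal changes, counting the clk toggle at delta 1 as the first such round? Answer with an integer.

t=0 Δ0: clk=0 d=0 e=0 g=0 c=1 f=1 b=0 a=1
  Δ1: clk:0→1
  Δ2: f:1→0
  Δ3: g:0→1, c:1→0, b:0→1, a:1→0
  Δ4: d:0→1, e:0→1, c:0→1, b:1→0
  Δ5: c:1→0, b:0→1, a:0→1
  Δ6: b:1→0
  (6Δ to stable)
t=1 Δ0: clk=1 d=1 e=1 g=1 c=0 f=0 b=0 a=1
  Δ1: clk:1→0
  (1Δ to stable)

6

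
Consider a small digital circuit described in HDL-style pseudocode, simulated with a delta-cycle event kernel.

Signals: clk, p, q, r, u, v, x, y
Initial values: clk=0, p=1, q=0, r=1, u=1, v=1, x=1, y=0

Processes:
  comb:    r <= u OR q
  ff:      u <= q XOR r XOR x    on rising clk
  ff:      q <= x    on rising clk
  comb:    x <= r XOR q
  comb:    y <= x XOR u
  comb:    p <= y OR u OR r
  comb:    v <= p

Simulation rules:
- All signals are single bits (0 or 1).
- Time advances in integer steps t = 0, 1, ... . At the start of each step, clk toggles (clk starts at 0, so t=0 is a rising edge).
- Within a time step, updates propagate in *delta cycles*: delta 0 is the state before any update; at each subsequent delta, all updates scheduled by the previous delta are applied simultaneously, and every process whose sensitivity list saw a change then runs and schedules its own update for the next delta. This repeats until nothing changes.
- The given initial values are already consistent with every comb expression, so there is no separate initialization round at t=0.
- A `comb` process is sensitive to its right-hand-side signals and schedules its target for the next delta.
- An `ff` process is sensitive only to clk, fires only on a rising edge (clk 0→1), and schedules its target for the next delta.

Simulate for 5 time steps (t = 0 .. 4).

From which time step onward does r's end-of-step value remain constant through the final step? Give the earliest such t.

t=0 Δ0: r=1 y=0 p=1 u=1 clk=0 x=1 q=0 v=1
  Δ1: clk:0→1
  Δ2: u:1→0, q:0→1
  Δ3: y:0→1, x:1→0
  Δ4: y:1→0
  (4Δ to stable)
t=1 Δ0: r=1 y=0 p=1 u=0 clk=1 x=0 q=1 v=1
  Δ1: clk:1→0
  (1Δ to stable)
t=2 Δ0: r=1 y=0 p=1 u=0 clk=0 x=0 q=1 v=1
  Δ1: clk:0→1
  Δ2: q:1→0
  Δ3: r:1→0, x:0→1
  Δ4: y:0→1, p:1→0, x:1→0
  Δ5: y:1→0, p:0→1, v:1→0
  Δ6: p:1→0, v:0→1
  Δ7: v:1→0
  (7Δ to stable)
t=3 Δ0: r=0 y=0 p=0 u=0 clk=1 x=0 q=0 v=0
  Δ1: clk:1→0
  (1Δ to stable)
t=4 Δ0: r=0 y=0 p=0 u=0 clk=0 x=0 q=0 v=0
  Δ1: clk:0→1
  (1Δ to stable)

2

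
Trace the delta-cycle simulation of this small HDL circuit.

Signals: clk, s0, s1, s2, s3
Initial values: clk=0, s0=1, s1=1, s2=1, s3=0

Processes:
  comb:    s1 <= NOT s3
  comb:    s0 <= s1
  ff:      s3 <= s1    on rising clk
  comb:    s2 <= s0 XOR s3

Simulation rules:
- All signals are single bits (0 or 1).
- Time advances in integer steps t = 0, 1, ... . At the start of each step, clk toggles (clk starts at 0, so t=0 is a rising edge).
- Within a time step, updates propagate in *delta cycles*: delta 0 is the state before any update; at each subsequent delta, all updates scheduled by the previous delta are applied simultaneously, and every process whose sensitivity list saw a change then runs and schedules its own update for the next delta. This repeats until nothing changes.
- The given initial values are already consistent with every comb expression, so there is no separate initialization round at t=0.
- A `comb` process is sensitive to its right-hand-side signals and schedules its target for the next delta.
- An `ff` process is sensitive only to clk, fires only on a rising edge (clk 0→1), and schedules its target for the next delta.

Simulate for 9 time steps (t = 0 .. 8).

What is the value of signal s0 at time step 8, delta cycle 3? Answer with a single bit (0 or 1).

t=0 Δ0: s0=1 s3=0 clk=0 s2=1 s1=1
  Δ1: clk:0→1
  Δ2: s3:0→1
  Δ3: s2:1→0, s1:1→0
  Δ4: s0:1→0
  Δ5: s2:0→1
  (5Δ to stable)
t=1 Δ0: s0=0 s3=1 clk=1 s2=1 s1=0
  Δ1: clk:1→0
  (1Δ to stable)
t=2 Δ0: s0=0 s3=1 clk=0 s2=1 s1=0
  Δ1: clk:0→1
  Δ2: s3:1→0
  Δ3: s2:1→0, s1:0→1
  Δ4: s0:0→1
  Δ5: s2:0→1
  (5Δ to stable)
t=3 Δ0: s0=1 s3=0 clk=1 s2=1 s1=1
  Δ1: clk:1→0
  (1Δ to stable)
t=4 Δ0: s0=1 s3=0 clk=0 s2=1 s1=1
  Δ1: clk:0→1
  Δ2: s3:0→1
  Δ3: s2:1→0, s1:1→0
  Δ4: s0:1→0
  Δ5: s2:0→1
  (5Δ to stable)
t=5 Δ0: s0=0 s3=1 clk=1 s2=1 s1=0
  Δ1: clk:1→0
  (1Δ to stable)
t=6 Δ0: s0=0 s3=1 clk=0 s2=1 s1=0
  Δ1: clk:0→1
  Δ2: s3:1→0
  Δ3: s2:1→0, s1:0→1
  Δ4: s0:0→1
  Δ5: s2:0→1
  (5Δ to stable)
t=7 Δ0: s0=1 s3=0 clk=1 s2=1 s1=1
  Δ1: clk:1→0
  (1Δ to stable)
t=8 Δ0: s0=1 s3=0 clk=0 s2=1 s1=1
  Δ1: clk:0→1
  Δ2: s3:0→1
  Δ3: s2:1→0, s1:1→0
  Δ4: s0:1→0
  Δ5: s2:0→1
  (5Δ to stable)

1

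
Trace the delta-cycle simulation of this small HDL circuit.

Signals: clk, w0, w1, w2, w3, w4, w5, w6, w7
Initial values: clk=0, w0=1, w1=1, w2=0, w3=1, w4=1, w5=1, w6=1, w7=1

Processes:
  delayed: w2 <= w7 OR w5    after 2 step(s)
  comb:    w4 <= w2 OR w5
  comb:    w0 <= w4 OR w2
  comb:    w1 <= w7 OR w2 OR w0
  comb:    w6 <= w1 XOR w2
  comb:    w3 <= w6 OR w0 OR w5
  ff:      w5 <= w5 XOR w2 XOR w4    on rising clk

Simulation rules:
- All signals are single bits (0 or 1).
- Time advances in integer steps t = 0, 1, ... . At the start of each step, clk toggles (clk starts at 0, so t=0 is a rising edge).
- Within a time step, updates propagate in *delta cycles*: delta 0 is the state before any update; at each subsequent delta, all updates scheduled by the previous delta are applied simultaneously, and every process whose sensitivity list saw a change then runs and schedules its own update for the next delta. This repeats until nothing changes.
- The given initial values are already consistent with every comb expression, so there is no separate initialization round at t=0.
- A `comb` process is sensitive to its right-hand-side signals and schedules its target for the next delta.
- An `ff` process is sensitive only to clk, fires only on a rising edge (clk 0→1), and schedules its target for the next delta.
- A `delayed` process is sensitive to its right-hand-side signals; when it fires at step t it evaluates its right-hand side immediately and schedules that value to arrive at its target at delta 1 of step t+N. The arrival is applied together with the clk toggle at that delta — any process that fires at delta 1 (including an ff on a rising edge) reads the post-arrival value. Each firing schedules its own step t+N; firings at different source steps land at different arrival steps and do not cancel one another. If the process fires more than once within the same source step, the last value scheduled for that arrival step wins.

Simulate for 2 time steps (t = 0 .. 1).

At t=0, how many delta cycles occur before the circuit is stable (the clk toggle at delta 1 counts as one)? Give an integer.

4

t=0 Δ0: clk=0 w6=1 w4=1 w7=1 w1=1 w0=1 w5=1 w2=0 w3=1
  Δ1: clk:0→1
  Δ2: w5:1→0
  Δ3: w4:1→0
  Δ4: w0:1→0
  (4Δ to stable)
t=1 Δ0: clk=1 w6=1 w4=0 w7=1 w1=1 w0=0 w5=0 w2=0 w3=1
  Δ1: clk:1→0
  (1Δ to stable)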